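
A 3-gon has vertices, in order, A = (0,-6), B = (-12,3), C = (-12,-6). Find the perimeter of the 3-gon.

36

|AB| = √((-12)² + (9)²) = √225 = 15
|BC| = √((0)² + (-9)²) = √81 = 9
|CA| = √((12)² + (0)²) = √144 = 12
Perimeter = 15 + 9 + 12 = 36.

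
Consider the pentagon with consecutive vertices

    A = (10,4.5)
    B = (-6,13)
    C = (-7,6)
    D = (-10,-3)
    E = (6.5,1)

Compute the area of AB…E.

Cross-terms: 157, 55, 81, 9.5, 19.25  ⇒  Σ = 321.75
Area = |Σ|/2 = 160.875.

160.875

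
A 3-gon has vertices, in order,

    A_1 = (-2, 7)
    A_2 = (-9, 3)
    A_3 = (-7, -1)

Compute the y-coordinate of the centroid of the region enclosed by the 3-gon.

Apply the shoelace formula. First the cross-terms c_i = x_i·y_{i+1} − x_{i+1}·y_i:
  57, 30, -51  ⇒  2A = 36, A = 18.
Then Σ (y_i + y_{i+1})·c_i = 324, so ȳ = 324 / (6·18) = 3.

3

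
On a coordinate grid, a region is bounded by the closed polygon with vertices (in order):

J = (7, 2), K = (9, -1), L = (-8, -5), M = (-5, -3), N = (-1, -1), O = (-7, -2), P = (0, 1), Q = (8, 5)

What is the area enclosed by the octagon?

Apply Gauss's area formula: 2A = Σ (x_i·y_{i+1} − x_{i+1}·y_i), indices taken mod 8.
Cross-terms: -25, -53, -1, 2, -5, -7, -8, -19  ⇒  Σ = -116
Area = |Σ|/2 = 58.

58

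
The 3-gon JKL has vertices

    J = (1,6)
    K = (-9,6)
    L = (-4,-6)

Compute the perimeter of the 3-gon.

36

|JK| = √((-10)² + (0)²) = √100 = 10
|KL| = √((5)² + (-12)²) = √169 = 13
|LJ| = √((5)² + (12)²) = √169 = 13
Perimeter = 10 + 13 + 13 = 36.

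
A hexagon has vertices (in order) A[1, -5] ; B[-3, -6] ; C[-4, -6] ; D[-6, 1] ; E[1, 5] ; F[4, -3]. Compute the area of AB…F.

69

Apply the shoelace (surveyor's) formula: 2A = Σ (x_i·y_{i+1} − x_{i+1}·y_i), indices taken mod 6.
Σ = (-21) + (-6) + (-40) + (-31) + (-23) + (-17) = -138
Area = |Σ|/2 = 69.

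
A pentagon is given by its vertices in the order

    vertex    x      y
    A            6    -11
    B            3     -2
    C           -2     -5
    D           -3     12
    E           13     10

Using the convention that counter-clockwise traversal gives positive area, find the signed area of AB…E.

-213

Apply Gauss's area formula: 2A = Σ (x_i·y_{i+1} − x_{i+1}·y_i), indices taken mod 5.
Cross-terms: 21, -19, -39, -186, -203  ⇒  Σ = -426
Signed area = Σ/2 = -213 (negative ⇒ clockwise traversal).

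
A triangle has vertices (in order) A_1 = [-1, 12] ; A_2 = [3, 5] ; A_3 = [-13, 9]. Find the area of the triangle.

48

Apply the shoelace formula: 2A = Σ (x_i·y_{i+1} − x_{i+1}·y_i), indices taken mod 3.
Cross-terms: -41, 92, -147  ⇒  Σ = -96
Area = |Σ|/2 = 48.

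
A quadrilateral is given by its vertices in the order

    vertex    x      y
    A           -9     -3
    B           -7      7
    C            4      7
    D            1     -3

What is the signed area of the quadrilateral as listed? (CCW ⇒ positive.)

-105

Apply the shoelace (surveyor's) formula: 2A = Σ (x_i·y_{i+1} − x_{i+1}·y_i), indices taken mod 4.
Σ = (-84) + (-77) + (-19) + (-30) = -210
Signed area = Σ/2 = -105 (negative ⇒ clockwise traversal).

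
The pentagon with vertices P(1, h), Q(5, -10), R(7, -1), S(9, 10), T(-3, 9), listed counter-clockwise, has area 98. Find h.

5

The doubled signed area Σ (x_i y_{i+1} − x_{i+1} y_i) is linear in h.
With h=0 it equals 236; the coefficient of h is -8 (from the two edges through P).
So -8·h + 236 = 2·98 = 196 ⇒ h = 5.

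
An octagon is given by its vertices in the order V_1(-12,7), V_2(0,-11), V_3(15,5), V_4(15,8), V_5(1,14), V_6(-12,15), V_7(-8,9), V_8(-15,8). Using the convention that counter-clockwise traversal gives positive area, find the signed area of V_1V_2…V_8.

Apply the surveyor's formula: 2A = Σ (x_i·y_{i+1} − x_{i+1}·y_i), indices taken mod 8.
Σ = (132) + (165) + (45) + (202) + (183) + (12) + (71) + (-9) = 801
Signed area = Σ/2 = 400.5 (positive ⇒ counter-clockwise traversal).

400.5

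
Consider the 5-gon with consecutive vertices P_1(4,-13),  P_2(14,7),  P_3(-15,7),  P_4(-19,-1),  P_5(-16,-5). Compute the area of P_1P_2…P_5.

Apply the surveyor's formula: 2A = Σ (x_i·y_{i+1} − x_{i+1}·y_i), indices taken mod 5.
Cross-terms: 210, 203, 148, 79, 228  ⇒  Σ = 868
Area = |Σ|/2 = 434.

434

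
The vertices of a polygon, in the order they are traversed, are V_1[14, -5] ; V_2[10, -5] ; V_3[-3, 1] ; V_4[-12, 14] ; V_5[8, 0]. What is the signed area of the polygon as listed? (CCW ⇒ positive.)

Σ = (-20) + (-5) + (-30) + (-112) + (-40) = -207
Signed area = Σ/2 = -103.5 (negative ⇒ clockwise traversal).

-103.5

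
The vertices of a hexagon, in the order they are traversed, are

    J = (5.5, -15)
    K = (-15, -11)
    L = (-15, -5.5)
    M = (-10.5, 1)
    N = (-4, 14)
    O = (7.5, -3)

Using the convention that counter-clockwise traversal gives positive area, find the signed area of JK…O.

-386.375

Apply the surveyor's formula: 2A = Σ (x_i·y_{i+1} − x_{i+1}·y_i), indices taken mod 6.
J→K: (5.5)(-11) − (-15)(-15) = -285.5
K→L: (-15)(-5.5) − (-15)(-11) = -82.5
L→M: (-15)(1) − (-10.5)(-5.5) = -72.75
M→N: (-10.5)(14) − (-4)(1) = -143
N→O: (-4)(-3) − (7.5)(14) = -93
O→J: (7.5)(-15) − (5.5)(-3) = -96
Σ = -772.75
Signed area = Σ/2 = -386.375 (negative ⇒ clockwise traversal).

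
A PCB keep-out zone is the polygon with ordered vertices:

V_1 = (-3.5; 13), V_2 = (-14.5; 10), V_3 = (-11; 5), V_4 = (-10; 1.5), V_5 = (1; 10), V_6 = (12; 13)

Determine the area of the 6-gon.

108.75

Cross-terms: 153.5, 37.5, 33.5, -101.5, -107, 201.5  ⇒  Σ = 217.5
Area = |Σ|/2 = 108.75.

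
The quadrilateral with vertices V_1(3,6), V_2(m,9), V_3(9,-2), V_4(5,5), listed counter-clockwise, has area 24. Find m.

The doubled signed area Σ (x_i y_{i+1} − x_{i+1} y_i) is linear in m.
With m=0 it equals 16; the coefficient of m is -8 (from the two edges through V_2).
So -8·m + 16 = 2·24 = 48 ⇒ m = -4.

-4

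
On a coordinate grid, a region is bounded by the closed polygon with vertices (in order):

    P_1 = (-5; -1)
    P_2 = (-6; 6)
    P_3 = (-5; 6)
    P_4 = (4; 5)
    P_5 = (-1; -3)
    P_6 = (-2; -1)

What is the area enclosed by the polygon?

53

Apply the shoelace (surveyor's) formula: 2A = Σ (x_i·y_{i+1} − x_{i+1}·y_i), indices taken mod 6.
Cross-terms: -36, -6, -49, -7, -5, -3  ⇒  Σ = -106
Area = |Σ|/2 = 53.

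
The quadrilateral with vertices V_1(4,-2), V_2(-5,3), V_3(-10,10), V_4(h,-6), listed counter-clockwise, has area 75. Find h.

The doubled signed area Σ (x_i y_{i+1} − x_{i+1} y_i) is linear in h.
With h=0 it equals 66; the coefficient of h is -12 (from the two edges through V_4).
So -12·h + 66 = 2·75 = 150 ⇒ h = -7.

-7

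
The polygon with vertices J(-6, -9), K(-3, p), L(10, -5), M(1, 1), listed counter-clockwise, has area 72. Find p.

The doubled signed area Σ (x_i y_{i+1} − x_{i+1} y_i) is linear in p.
With p=0 it equals 0; the coefficient of p is -16 (from the two edges through K).
So -16·p + 0 = 2·72 = 144 ⇒ p = -9.

-9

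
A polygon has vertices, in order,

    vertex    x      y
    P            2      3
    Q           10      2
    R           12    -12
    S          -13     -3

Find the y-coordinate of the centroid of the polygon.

Apply the shoelace formula. First the cross-terms c_i = x_i·y_{i+1} − x_{i+1}·y_i:
  -26, -144, -192, -33  ⇒  2A = -395, A = -197.5.
Then Σ (y_i + y_{i+1})·c_i = 4190, so ȳ = 4190 / (6·(-197.5)) = -838/237.

-838/237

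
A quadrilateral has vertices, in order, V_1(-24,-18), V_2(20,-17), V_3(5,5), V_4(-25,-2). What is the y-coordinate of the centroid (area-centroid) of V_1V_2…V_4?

-2453/294

Apply the shoelace (surveyor's) formula. First the cross-terms c_i = x_i·y_{i+1} − x_{i+1}·y_i:
  768, 185, 115, 402  ⇒  2A = 1470, A = 735.
Then Σ (y_i + y_{i+1})·c_i = -36795, so ȳ = -36795 / (6·735) = -2453/294.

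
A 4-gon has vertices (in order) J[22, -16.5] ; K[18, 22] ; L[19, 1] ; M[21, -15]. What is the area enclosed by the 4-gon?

Σ = (781) + (-400) + (-306) + (-16.5) = 58.5
Area = |Σ|/2 = 29.25.

29.25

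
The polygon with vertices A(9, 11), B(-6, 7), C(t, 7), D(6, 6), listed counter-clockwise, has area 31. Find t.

The doubled signed area Σ (x_i y_{i+1} − x_{i+1} y_i) is linear in t.
With t=0 it equals 57; the coefficient of t is -1 (from the two edges through C).
So -1·t + 57 = 2·31 = 62 ⇒ t = -5.

-5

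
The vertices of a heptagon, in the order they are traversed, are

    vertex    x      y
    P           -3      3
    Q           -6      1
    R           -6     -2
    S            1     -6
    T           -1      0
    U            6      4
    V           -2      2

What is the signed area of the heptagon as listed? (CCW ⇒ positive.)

P→Q: (-3)(1) − (-6)(3) = 15
Q→R: (-6)(-2) − (-6)(1) = 18
R→S: (-6)(-6) − (1)(-2) = 38
S→T: (1)(0) − (-1)(-6) = -6
T→U: (-1)(4) − (6)(0) = -4
U→V: (6)(2) − (-2)(4) = 20
V→P: (-2)(3) − (-3)(2) = 0
Σ = 81
Signed area = Σ/2 = 40.5 (positive ⇒ counter-clockwise traversal).

40.5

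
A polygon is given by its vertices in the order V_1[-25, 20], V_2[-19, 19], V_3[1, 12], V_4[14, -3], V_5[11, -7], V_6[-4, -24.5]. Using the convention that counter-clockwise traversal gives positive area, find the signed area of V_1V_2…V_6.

-784

Σ = (-95) + (-247) + (-171) + (-65) + (-297.5) + (-692.5) = -1568
Signed area = Σ/2 = -784 (negative ⇒ clockwise traversal).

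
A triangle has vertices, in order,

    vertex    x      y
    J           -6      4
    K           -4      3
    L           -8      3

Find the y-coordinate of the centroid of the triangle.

Apply the surveyor's formula. First the cross-terms c_i = x_i·y_{i+1} − x_{i+1}·y_i:
  -2, 12, -14  ⇒  2A = -4, A = -2.
Then Σ (y_i + y_{i+1})·c_i = -40, so ȳ = -40 / (6·(-2)) = 10/3.

10/3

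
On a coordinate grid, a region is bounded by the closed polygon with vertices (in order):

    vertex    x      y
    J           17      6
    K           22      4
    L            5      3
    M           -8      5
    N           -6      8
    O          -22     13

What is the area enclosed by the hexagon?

Apply Gauss's area formula: 2A = Σ (x_i·y_{i+1} − x_{i+1}·y_i), indices taken mod 6.
Σ = (-64) + (46) + (49) + (-34) + (98) + (-353) = -258
Area = |Σ|/2 = 129.

129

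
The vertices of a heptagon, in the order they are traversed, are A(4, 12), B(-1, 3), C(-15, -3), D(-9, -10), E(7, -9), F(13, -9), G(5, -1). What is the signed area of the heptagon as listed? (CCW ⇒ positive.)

Apply the surveyor's formula: 2A = Σ (x_i·y_{i+1} − x_{i+1}·y_i), indices taken mod 7.
Σ = (24) + (48) + (123) + (151) + (54) + (32) + (64) = 496
Signed area = Σ/2 = 248 (positive ⇒ counter-clockwise traversal).

248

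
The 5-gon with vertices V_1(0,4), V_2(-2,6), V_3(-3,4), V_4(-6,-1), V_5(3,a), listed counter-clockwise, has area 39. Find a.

-3

The doubled signed area Σ (x_i y_{i+1} − x_{i+1} y_i) is linear in a.
With a=0 it equals 60; the coefficient of a is -6 (from the two edges through V_5).
So -6·a + 60 = 2·39 = 78 ⇒ a = -3.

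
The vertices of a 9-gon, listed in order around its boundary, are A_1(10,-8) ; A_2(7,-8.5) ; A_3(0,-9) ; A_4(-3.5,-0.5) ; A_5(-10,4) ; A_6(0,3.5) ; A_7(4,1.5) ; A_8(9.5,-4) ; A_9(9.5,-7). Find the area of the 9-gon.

Cross-terms: -29, -63, -31.5, -19, -35, -14, -30.25, -28.5, -6  ⇒  Σ = -256.25
Area = |Σ|/2 = 128.125.

128.125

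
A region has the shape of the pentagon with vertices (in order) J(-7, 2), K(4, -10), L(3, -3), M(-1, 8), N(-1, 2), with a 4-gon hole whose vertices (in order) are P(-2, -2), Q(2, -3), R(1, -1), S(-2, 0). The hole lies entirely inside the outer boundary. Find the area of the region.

53

Outer boundary:
Apply Gauss's area formula: 2A = Σ (x_i·y_{i+1} − x_{i+1}·y_i), indices taken mod 5.
Cross-terms: 62, 18, 21, 6, 12  ⇒  Σ = 119
Area = |Σ|/2 = 59.5.
Hole:
Σ = (10) + (1) + (-2) + (4) = 13
Area = |Σ|/2 = 6.5.
Net area = 59.5 − 6.5 = 53.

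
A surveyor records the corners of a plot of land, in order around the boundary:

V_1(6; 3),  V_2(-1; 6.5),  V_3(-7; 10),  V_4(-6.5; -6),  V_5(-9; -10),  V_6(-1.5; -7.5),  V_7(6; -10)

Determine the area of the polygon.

V_1→V_2: (6)(6.5) − (-1)(3) = 42
V_2→V_3: (-1)(10) − (-7)(6.5) = 35.5
V_3→V_4: (-7)(-6) − (-6.5)(10) = 107
V_4→V_5: (-6.5)(-10) − (-9)(-6) = 11
V_5→V_6: (-9)(-7.5) − (-1.5)(-10) = 52.5
V_6→V_7: (-1.5)(-10) − (6)(-7.5) = 60
V_7→V_1: (6)(3) − (6)(-10) = 78
Σ = 386
Area = |Σ|/2 = 193.

193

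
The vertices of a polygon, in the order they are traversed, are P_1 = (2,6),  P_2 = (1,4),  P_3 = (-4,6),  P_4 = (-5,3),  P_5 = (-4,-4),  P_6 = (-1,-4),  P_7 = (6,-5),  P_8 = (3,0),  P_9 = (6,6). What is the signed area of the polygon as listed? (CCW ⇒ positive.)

Apply the shoelace (surveyor's) formula: 2A = Σ (x_i·y_{i+1} − x_{i+1}·y_i), indices taken mod 9.
Σ = (2) + (22) + (18) + (32) + (12) + (29) + (15) + (18) + (24) = 172
Signed area = Σ/2 = 86 (positive ⇒ counter-clockwise traversal).

86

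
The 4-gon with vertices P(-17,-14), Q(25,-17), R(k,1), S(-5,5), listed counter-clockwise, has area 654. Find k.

22

The doubled signed area Σ (x_i y_{i+1} − x_{i+1} y_i) is linear in k.
With k=0 it equals 824; the coefficient of k is 22 (from the two edges through R).
So 22·k + 824 = 2·654 = 1308 ⇒ k = 22.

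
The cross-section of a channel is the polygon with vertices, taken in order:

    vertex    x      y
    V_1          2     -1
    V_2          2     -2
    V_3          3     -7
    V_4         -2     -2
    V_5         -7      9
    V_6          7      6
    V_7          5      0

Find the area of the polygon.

101

Apply the shoelace (surveyor's) formula: 2A = Σ (x_i·y_{i+1} − x_{i+1}·y_i), indices taken mod 7.
Cross-terms: -2, -8, -20, -32, -105, -30, -5  ⇒  Σ = -202
Area = |Σ|/2 = 101.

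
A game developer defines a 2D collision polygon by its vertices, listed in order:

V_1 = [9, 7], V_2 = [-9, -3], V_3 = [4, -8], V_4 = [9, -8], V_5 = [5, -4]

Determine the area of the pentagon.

117.5

Σ = (36) + (84) + (40) + (4) + (71) = 235
Area = |Σ|/2 = 117.5.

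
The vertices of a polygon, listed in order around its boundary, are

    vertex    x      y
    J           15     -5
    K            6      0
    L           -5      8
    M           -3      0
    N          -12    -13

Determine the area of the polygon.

198

Cross-terms: 30, 48, 24, 39, 255  ⇒  Σ = 396
Area = |Σ|/2 = 198.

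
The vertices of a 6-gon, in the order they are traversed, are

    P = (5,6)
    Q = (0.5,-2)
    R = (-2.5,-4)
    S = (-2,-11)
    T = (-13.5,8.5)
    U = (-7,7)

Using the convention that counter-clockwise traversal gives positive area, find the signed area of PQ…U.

-139

Σ = (-13) + (-7) + (19.5) + (-165.5) + (-35) + (-77) = -278
Signed area = Σ/2 = -139 (negative ⇒ clockwise traversal).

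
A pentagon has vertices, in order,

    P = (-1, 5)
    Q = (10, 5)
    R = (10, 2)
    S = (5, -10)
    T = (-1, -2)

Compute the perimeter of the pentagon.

44

|PQ| = √((11)² + (0)²) = √121 = 11
|QR| = √((0)² + (-3)²) = √9 = 3
|RS| = √((-5)² + (-12)²) = √169 = 13
|ST| = √((-6)² + (8)²) = √100 = 10
|TP| = √((0)² + (7)²) = √49 = 7
Perimeter = 11 + 3 + 13 + 10 + 7 = 44.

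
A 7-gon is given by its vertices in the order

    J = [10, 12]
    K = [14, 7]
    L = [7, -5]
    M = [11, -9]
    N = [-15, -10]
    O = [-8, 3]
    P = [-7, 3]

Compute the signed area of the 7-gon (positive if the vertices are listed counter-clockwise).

-356

Apply the shoelace formula: 2A = Σ (x_i·y_{i+1} − x_{i+1}·y_i), indices taken mod 7.
Σ = (-98) + (-119) + (-8) + (-245) + (-125) + (-3) + (-114) = -712
Signed area = Σ/2 = -356 (negative ⇒ clockwise traversal).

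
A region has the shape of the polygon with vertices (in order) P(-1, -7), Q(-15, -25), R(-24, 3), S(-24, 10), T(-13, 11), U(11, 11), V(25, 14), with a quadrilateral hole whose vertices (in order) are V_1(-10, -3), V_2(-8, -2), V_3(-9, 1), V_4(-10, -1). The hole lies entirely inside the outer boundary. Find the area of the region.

782

Outer boundary:
Σ = (-80) + (-645) + (-168) + (-134) + (-264) + (-121) + (-161) = -1573
Area = |Σ|/2 = 786.5.
Hole:
Σ = (-4) + (-26) + (19) + (20) = 9
Area = |Σ|/2 = 4.5.
Net area = 786.5 − 4.5 = 782.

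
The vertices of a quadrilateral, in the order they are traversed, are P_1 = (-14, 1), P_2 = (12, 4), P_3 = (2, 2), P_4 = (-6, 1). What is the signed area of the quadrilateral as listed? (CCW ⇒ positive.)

-15

Apply Gauss's area formula: 2A = Σ (x_i·y_{i+1} − x_{i+1}·y_i), indices taken mod 4.
Cross-terms: -68, 16, 14, 8  ⇒  Σ = -30
Signed area = Σ/2 = -15 (negative ⇒ clockwise traversal).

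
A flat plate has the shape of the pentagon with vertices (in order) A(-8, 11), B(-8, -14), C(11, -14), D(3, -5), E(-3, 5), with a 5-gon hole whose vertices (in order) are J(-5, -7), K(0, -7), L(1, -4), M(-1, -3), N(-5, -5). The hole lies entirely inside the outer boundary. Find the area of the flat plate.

212.5

Outer boundary:
Apply the surveyor's formula: 2A = Σ (x_i·y_{i+1} − x_{i+1}·y_i), indices taken mod 5.
Σ = (200) + (266) + (-13) + (0) + (7) = 460
Area = |Σ|/2 = 230.
Hole:
J→K: (-5)(-7) − (0)(-7) = 35
K→L: (0)(-4) − (1)(-7) = 7
L→M: (1)(-3) − (-1)(-4) = -7
M→N: (-1)(-5) − (-5)(-3) = -10
N→J: (-5)(-7) − (-5)(-5) = 10
Σ = 35
Area = |Σ|/2 = 17.5.
Net area = 230 − 17.5 = 212.5.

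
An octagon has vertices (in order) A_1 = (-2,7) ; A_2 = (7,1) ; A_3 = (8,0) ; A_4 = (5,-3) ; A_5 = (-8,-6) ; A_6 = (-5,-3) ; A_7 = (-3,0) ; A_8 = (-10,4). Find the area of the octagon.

113

Apply the shoelace (surveyor's) formula: 2A = Σ (x_i·y_{i+1} − x_{i+1}·y_i), indices taken mod 8.
Σ = (-51) + (-8) + (-24) + (-54) + (-6) + (-9) + (-12) + (-62) = -226
Area = |Σ|/2 = 113.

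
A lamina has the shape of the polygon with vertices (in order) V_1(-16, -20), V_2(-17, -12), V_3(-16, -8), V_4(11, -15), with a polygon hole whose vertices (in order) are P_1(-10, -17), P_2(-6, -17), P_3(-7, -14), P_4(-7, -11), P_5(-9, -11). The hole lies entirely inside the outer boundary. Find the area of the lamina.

Outer boundary:
V_1→V_2: (-16)(-12) − (-17)(-20) = -148
V_2→V_3: (-17)(-8) − (-16)(-12) = -56
V_3→V_4: (-16)(-15) − (11)(-8) = 328
V_4→V_1: (11)(-20) − (-16)(-15) = -460
Σ = -336
Area = |Σ|/2 = 168.
Hole:
Cross-terms: 68, -35, -21, -22, 43  ⇒  Σ = 33
Area = |Σ|/2 = 16.5.
Net area = 168 − 16.5 = 151.5.

151.5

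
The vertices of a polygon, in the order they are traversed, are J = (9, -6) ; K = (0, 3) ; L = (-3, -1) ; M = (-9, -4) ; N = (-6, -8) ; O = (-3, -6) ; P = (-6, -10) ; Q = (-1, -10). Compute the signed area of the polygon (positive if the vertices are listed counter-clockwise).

119.5

Cross-terms: 27, 9, 3, 48, 12, -6, 50, 96  ⇒  Σ = 239
Signed area = Σ/2 = 119.5 (positive ⇒ counter-clockwise traversal).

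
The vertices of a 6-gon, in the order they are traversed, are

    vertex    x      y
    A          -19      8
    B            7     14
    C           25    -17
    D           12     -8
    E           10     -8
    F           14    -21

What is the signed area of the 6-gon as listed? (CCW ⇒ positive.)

-594

Apply Gauss's area formula: 2A = Σ (x_i·y_{i+1} − x_{i+1}·y_i), indices taken mod 6.
A→B: (-19)(14) − (7)(8) = -322
B→C: (7)(-17) − (25)(14) = -469
C→D: (25)(-8) − (12)(-17) = 4
D→E: (12)(-8) − (10)(-8) = -16
E→F: (10)(-21) − (14)(-8) = -98
F→A: (14)(8) − (-19)(-21) = -287
Σ = -1188
Signed area = Σ/2 = -594 (negative ⇒ clockwise traversal).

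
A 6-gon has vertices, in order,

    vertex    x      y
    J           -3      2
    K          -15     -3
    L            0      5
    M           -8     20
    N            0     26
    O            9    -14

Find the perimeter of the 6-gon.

118

|JK| = √((-12)² + (-5)²) = √169 = 13
|KL| = √((15)² + (8)²) = √289 = 17
|LM| = √((-8)² + (15)²) = √289 = 17
|MN| = √((8)² + (6)²) = √100 = 10
|NO| = √((9)² + (-40)²) = √1681 = 41
|OJ| = √((-12)² + (16)²) = √400 = 20
Perimeter = 13 + 17 + 17 + 10 + 41 + 20 = 118.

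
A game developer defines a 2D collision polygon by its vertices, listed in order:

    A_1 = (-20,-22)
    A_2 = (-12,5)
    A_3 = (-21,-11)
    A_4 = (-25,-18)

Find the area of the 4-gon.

Apply the shoelace (surveyor's) formula: 2A = Σ (x_i·y_{i+1} − x_{i+1}·y_i), indices taken mod 4.
Σ = (-364) + (237) + (103) + (190) = 166
Area = |Σ|/2 = 83.

83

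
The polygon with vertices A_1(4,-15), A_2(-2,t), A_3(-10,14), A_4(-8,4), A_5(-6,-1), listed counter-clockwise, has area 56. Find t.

Write out the shoelace sum; only the two edges meeting at A_2 involve t:
2·Area = [(4·t − (-2)·(-15)) + ((-2)·14 − (-10)·t)] + 198
       = 14·t + 140 = 112
⇒ t = -2.

-2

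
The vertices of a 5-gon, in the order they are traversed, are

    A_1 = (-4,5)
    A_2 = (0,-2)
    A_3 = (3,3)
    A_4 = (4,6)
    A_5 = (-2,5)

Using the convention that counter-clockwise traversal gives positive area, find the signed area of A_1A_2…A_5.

Apply the surveyor's formula: 2A = Σ (x_i·y_{i+1} − x_{i+1}·y_i), indices taken mod 5.
Σ = (8) + (6) + (6) + (32) + (10) = 62
Signed area = Σ/2 = 31 (positive ⇒ counter-clockwise traversal).

31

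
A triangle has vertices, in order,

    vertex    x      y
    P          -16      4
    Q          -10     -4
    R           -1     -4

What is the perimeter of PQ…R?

|PQ| = √((6)² + (-8)²) = √100 = 10
|QR| = √((9)² + (0)²) = √81 = 9
|RP| = √((-15)² + (8)²) = √289 = 17
Perimeter = 10 + 9 + 17 = 36.

36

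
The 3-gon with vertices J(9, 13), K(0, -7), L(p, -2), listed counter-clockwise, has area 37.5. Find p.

6

Write out the shoelace sum; only the two edges meeting at L involve p:
2·Area = [(0·(-2) − p·(-7)) + (p·13 − 9·(-2))] + -63
       = 20·p + -45 = 75
⇒ p = 6.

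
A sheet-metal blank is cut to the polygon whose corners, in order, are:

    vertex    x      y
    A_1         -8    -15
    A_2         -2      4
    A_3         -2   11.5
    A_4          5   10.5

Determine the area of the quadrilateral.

73.25

Σ = (-62) + (-15) + (-78.5) + (9) = -146.5
Area = |Σ|/2 = 73.25.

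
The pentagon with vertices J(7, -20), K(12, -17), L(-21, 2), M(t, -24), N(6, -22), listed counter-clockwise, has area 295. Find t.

-5

Write out the shoelace sum; only the two edges meeting at M involve t:
2·Area = [((-21)·(-24) − t·2) + (t·(-22) − 6·(-24))] + -178
       = -24·t + 470 = 590
⇒ t = -5.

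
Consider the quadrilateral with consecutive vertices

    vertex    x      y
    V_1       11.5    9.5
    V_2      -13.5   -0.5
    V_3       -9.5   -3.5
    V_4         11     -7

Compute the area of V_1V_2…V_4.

Σ = (122.5) + (42.5) + (105) + (185) = 455
Area = |Σ|/2 = 227.5.

227.5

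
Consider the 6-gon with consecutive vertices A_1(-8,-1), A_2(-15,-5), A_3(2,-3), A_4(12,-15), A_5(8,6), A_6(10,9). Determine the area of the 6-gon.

Apply Gauss's area formula: 2A = Σ (x_i·y_{i+1} − x_{i+1}·y_i), indices taken mod 6.
A_1→A_2: (-8)(-5) − (-15)(-1) = 25
A_2→A_3: (-15)(-3) − (2)(-5) = 55
A_3→A_4: (2)(-15) − (12)(-3) = 6
A_4→A_5: (12)(6) − (8)(-15) = 192
A_5→A_6: (8)(9) − (10)(6) = 12
A_6→A_1: (10)(-1) − (-8)(9) = 62
Σ = 352
Area = |Σ|/2 = 176.

176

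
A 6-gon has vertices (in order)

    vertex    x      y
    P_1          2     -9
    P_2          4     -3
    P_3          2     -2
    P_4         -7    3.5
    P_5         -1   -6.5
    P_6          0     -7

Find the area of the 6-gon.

Cross-terms: 30, -2, -7, 49, 7, 14  ⇒  Σ = 91
Area = |Σ|/2 = 45.5.

45.5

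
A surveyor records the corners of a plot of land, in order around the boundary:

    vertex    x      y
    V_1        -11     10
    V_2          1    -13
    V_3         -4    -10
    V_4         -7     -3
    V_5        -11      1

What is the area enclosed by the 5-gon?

63

Apply the surveyor's formula: 2A = Σ (x_i·y_{i+1} − x_{i+1}·y_i), indices taken mod 5.
Σ = (133) + (-62) + (-58) + (-40) + (-99) = -126
Area = |Σ|/2 = 63.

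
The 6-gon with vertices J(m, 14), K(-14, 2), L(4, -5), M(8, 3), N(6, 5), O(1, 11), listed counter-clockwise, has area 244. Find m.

-9

Write out the shoelace sum; only the two edges meeting at J involve m:
2·Area = [(1·14 − m·11) + (m·2 − (-14)·14)] + 197
       = -9·m + 407 = 488
⇒ m = -9.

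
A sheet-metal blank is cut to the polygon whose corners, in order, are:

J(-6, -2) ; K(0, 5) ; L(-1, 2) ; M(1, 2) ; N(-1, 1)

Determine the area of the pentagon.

Apply the surveyor's formula: 2A = Σ (x_i·y_{i+1} − x_{i+1}·y_i), indices taken mod 5.
J→K: (-6)(5) − (0)(-2) = -30
K→L: (0)(2) − (-1)(5) = 5
L→M: (-1)(2) − (1)(2) = -4
M→N: (1)(1) − (-1)(2) = 3
N→J: (-1)(-2) − (-6)(1) = 8
Σ = -18
Area = |Σ|/2 = 9.

9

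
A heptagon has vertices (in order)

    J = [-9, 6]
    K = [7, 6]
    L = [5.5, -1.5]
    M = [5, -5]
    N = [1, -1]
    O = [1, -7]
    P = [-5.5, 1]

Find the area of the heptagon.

113.5

Apply Gauss's area formula: 2A = Σ (x_i·y_{i+1} − x_{i+1}·y_i), indices taken mod 7.
Cross-terms: -96, -43.5, -20, 0, -6, -37.5, -24  ⇒  Σ = -227
Area = |Σ|/2 = 113.5.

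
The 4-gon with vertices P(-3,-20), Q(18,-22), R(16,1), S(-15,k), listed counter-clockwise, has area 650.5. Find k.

10

Write out the shoelace sum; only the two edges meeting at S involve k:
2·Area = [(16·k − (-15)·1) + ((-15)·(-20) − (-3)·k)] + 796
       = 19·k + 1111 = 1301
⇒ k = 10.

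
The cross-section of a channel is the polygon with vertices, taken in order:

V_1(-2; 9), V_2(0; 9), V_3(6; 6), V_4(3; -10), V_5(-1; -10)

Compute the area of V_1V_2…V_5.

Apply Gauss's area formula: 2A = Σ (x_i·y_{i+1} − x_{i+1}·y_i), indices taken mod 5.
Σ = (-18) + (-54) + (-78) + (-40) + (-29) = -219
Area = |Σ|/2 = 109.5.

109.5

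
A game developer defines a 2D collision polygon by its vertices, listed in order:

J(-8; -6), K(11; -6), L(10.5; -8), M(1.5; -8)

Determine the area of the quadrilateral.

28

Apply the shoelace formula: 2A = Σ (x_i·y_{i+1} − x_{i+1}·y_i), indices taken mod 4.
Cross-terms: 114, -25, -72, -73  ⇒  Σ = -56
Area = |Σ|/2 = 28.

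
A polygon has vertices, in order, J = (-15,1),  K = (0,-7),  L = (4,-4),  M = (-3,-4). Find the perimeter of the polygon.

|JK| = √((15)² + (-8)²) = √289 = 17
|KL| = √((4)² + (3)²) = √25 = 5
|LM| = √((-7)² + (0)²) = √49 = 7
|MJ| = √((-12)² + (5)²) = √169 = 13
Perimeter = 17 + 5 + 7 + 13 = 42.

42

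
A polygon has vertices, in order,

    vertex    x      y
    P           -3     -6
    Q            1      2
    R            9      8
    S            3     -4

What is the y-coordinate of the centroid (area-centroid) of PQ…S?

2/15

Apply the surveyor's formula. First the cross-terms c_i = x_i·y_{i+1} − x_{i+1}·y_i:
  0, -10, -60, -30  ⇒  2A = -100, A = -50.
Then Σ (y_i + y_{i+1})·c_i = -40, so ȳ = -40 / (6·(-50)) = 2/15.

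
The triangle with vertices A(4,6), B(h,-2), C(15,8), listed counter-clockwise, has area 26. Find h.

The doubled signed area Σ (x_i y_{i+1} − x_{i+1} y_i) is linear in h.
With h=0 it equals 80; the coefficient of h is 2 (from the two edges through B).
So 2·h + 80 = 2·26 = 52 ⇒ h = -14.

-14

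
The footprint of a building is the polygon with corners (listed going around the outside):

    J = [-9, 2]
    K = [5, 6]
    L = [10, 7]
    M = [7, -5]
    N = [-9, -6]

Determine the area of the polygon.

173.5

Σ = (-64) + (-25) + (-99) + (-87) + (-72) = -347
Area = |Σ|/2 = 173.5.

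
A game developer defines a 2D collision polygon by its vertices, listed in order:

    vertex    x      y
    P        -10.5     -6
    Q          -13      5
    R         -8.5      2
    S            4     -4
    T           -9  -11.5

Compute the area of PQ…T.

Apply the shoelace (surveyor's) formula: 2A = Σ (x_i·y_{i+1} − x_{i+1}·y_i), indices taken mod 5.
Σ = (-130.5) + (16.5) + (26) + (-82) + (-66.75) = -236.75
Area = |Σ|/2 = 118.375.

118.375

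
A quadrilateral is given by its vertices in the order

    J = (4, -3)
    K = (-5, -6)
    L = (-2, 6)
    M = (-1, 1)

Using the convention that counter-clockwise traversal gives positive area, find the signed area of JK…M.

-39

Apply the shoelace formula: 2A = Σ (x_i·y_{i+1} − x_{i+1}·y_i), indices taken mod 4.
Σ = (-39) + (-42) + (4) + (-1) = -78
Signed area = Σ/2 = -39 (negative ⇒ clockwise traversal).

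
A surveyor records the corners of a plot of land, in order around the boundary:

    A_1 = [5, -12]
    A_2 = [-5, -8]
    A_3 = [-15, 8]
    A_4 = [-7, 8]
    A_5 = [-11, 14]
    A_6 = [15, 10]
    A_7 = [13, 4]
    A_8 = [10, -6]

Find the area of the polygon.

Apply the shoelace formula: 2A = Σ (x_i·y_{i+1} − x_{i+1}·y_i), indices taken mod 8.
Σ = (-100) + (-160) + (-64) + (-10) + (-320) + (-70) + (-118) + (-90) = -932
Area = |Σ|/2 = 466.

466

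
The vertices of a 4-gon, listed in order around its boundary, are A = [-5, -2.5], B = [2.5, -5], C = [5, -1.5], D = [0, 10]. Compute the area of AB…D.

A→B: (-5)(-5) − (2.5)(-2.5) = 31.25
B→C: (2.5)(-1.5) − (5)(-5) = 21.25
C→D: (5)(10) − (0)(-1.5) = 50
D→A: (0)(-2.5) − (-5)(10) = 50
Σ = 152.5
Area = |Σ|/2 = 76.25.

76.25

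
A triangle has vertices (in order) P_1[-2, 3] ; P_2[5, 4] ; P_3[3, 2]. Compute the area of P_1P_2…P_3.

Σ = (-23) + (-2) + (13) = -12
Area = |Σ|/2 = 6.

6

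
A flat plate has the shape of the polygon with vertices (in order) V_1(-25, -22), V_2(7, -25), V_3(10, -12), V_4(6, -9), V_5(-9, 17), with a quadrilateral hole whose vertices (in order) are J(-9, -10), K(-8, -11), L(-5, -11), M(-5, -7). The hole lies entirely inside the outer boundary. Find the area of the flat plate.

776

Outer boundary:
Apply the surveyor's formula: 2A = Σ (x_i·y_{i+1} − x_{i+1}·y_i), indices taken mod 5.
Cross-terms: 779, 166, -18, 21, 623  ⇒  Σ = 1571
Area = |Σ|/2 = 785.5.
Hole:
Apply the shoelace (surveyor's) formula: 2A = Σ (x_i·y_{i+1} − x_{i+1}·y_i), indices taken mod 4.
Σ = (19) + (33) + (-20) + (-13) = 19
Area = |Σ|/2 = 9.5.
Net area = 785.5 − 9.5 = 776.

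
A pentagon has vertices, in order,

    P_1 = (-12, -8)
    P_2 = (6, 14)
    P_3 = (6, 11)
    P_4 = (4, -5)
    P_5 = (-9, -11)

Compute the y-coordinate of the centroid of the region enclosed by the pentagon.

Apply the shoelace (surveyor's) formula. First the cross-terms c_i = x_i·y_{i+1} − x_{i+1}·y_i:
  -120, -18, -74, -89, -60  ⇒  2A = -361, A = -180.5.
Then Σ (y_i + y_{i+1})·c_i = 950, so ȳ = 950 / (6·(-180.5)) = -50/57.

-50/57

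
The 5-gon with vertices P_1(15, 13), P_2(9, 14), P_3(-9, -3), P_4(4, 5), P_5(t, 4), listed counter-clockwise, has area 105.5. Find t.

12

The doubled signed area Σ (x_i y_{i+1} − x_{i+1} y_i) is linear in t.
With t=0 it equals 115; the coefficient of t is 8 (from the two edges through P_5).
So 8·t + 115 = 2·105.5 = 211 ⇒ t = 12.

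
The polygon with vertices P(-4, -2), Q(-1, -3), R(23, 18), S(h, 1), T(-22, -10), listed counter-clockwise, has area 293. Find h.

The doubled signed area Σ (x_i y_{i+1} − x_{i+1} y_i) is linear in h.
With h=0 it equals 110; the coefficient of h is -28 (from the two edges through S).
So -28·h + 110 = 2·293 = 586 ⇒ h = -17.

-17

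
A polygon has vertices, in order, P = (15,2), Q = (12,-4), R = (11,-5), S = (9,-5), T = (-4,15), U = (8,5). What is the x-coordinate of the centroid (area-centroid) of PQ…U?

Apply the shoelace formula. First the cross-terms c_i = x_i·y_{i+1} − x_{i+1}·y_i:
  -84, -16, -10, 115, -140, -59  ⇒  2A = -194, A = -97.
Then Σ (x_i + x_{i+1})·c_i = -4178, so x̄ = -4178 / (6·(-97)) = 2089/291.

2089/291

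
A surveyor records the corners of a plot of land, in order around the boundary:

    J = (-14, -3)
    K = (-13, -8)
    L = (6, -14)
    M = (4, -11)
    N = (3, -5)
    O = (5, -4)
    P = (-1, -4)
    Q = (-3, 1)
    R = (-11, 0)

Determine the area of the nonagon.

Apply the surveyor's formula: 2A = Σ (x_i·y_{i+1} − x_{i+1}·y_i), indices taken mod 9.
J→K: (-14)(-8) − (-13)(-3) = 73
K→L: (-13)(-14) − (6)(-8) = 230
L→M: (6)(-11) − (4)(-14) = -10
M→N: (4)(-5) − (3)(-11) = 13
N→O: (3)(-4) − (5)(-5) = 13
O→P: (5)(-4) − (-1)(-4) = -24
P→Q: (-1)(1) − (-3)(-4) = -13
Q→R: (-3)(0) − (-11)(1) = 11
R→J: (-11)(-3) − (-14)(0) = 33
Σ = 326
Area = |Σ|/2 = 163.

163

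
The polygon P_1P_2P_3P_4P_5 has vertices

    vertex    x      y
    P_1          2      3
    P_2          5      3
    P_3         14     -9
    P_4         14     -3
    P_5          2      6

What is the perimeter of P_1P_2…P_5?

42

|P_1P_2| = √((3)² + (0)²) = √9 = 3
|P_2P_3| = √((9)² + (-12)²) = √225 = 15
|P_3P_4| = √((0)² + (6)²) = √36 = 6
|P_4P_5| = √((-12)² + (9)²) = √225 = 15
|P_5P_1| = √((0)² + (-3)²) = √9 = 3
Perimeter = 3 + 15 + 6 + 15 + 3 = 42.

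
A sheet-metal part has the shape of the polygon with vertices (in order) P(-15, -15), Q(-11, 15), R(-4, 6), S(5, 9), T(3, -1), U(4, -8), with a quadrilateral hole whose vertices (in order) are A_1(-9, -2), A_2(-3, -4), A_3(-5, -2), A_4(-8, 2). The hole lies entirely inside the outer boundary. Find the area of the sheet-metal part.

Outer boundary:
Cross-terms: -390, -6, -66, -32, -20, -180  ⇒  Σ = -694
Area = |Σ|/2 = 347.
Hole:
Apply Gauss's area formula: 2A = Σ (x_i·y_{i+1} − x_{i+1}·y_i), indices taken mod 4.
Σ = (30) + (-14) + (-26) + (34) = 24
Area = |Σ|/2 = 12.
Net area = 347 − 12 = 335.

335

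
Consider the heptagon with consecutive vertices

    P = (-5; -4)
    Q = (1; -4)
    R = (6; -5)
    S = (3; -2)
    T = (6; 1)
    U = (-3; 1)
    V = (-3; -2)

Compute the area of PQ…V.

Apply the surveyor's formula: 2A = Σ (x_i·y_{i+1} − x_{i+1}·y_i), indices taken mod 7.
P→Q: (-5)(-4) − (1)(-4) = 24
Q→R: (1)(-5) − (6)(-4) = 19
R→S: (6)(-2) − (3)(-5) = 3
S→T: (3)(1) − (6)(-2) = 15
T→U: (6)(1) − (-3)(1) = 9
U→V: (-3)(-2) − (-3)(1) = 9
V→P: (-3)(-4) − (-5)(-2) = 2
Σ = 81
Area = |Σ|/2 = 40.5.

40.5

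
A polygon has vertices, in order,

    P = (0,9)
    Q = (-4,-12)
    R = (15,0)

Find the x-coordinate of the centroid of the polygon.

Apply the surveyor's formula. First the cross-terms c_i = x_i·y_{i+1} − x_{i+1}·y_i:
  36, 180, 135  ⇒  2A = 351, A = 175.5.
Then Σ (x_i + x_{i+1})·c_i = 3861, so x̄ = 3861 / (6·175.5) = 11/3.

11/3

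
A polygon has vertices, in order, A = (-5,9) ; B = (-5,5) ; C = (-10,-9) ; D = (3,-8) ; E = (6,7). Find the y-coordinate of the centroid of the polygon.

Apply Gauss's area formula. First the cross-terms c_i = x_i·y_{i+1} − x_{i+1}·y_i:
  20, 95, 107, 69, 89  ⇒  2A = 380, A = 190.
Then Σ (y_i + y_{i+1})·c_i = -564, so ȳ = -564 / (6·190) = -47/95.

-47/95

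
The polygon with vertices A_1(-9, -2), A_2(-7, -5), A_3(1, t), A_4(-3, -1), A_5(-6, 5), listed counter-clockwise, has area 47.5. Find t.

-6

The doubled signed area Σ (x_i y_{i+1} − x_{i+1} y_i) is linear in t.
With t=0 it equals 71; the coefficient of t is -4 (from the two edges through A_3).
So -4·t + 71 = 2·47.5 = 95 ⇒ t = -6.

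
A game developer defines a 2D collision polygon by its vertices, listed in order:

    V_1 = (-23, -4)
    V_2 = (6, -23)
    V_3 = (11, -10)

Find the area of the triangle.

Apply the surveyor's formula: 2A = Σ (x_i·y_{i+1} − x_{i+1}·y_i), indices taken mod 3.
Σ = (553) + (193) + (-274) = 472
Area = |Σ|/2 = 236.

236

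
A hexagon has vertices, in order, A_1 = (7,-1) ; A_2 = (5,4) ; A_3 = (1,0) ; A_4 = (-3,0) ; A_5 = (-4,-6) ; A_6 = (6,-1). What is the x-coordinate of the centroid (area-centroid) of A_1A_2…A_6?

Apply Gauss's area formula. First the cross-terms c_i = x_i·y_{i+1} − x_{i+1}·y_i:
  33, -4, 0, 18, 40, 1  ⇒  2A = 88, A = 44.
Then Σ (x_i + x_{i+1})·c_i = 339, so x̄ = 339 / (6·44) = 113/88.

113/88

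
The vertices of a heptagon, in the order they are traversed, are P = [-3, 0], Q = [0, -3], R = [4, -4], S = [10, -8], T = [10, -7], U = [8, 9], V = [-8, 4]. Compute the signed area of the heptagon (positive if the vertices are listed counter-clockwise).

150.5

Σ = (9) + (12) + (8) + (10) + (146) + (104) + (12) = 301
Signed area = Σ/2 = 150.5 (positive ⇒ counter-clockwise traversal).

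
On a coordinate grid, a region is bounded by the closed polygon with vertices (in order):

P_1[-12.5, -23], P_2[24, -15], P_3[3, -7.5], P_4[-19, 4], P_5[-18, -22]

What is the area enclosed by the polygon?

Apply Gauss's area formula: 2A = Σ (x_i·y_{i+1} − x_{i+1}·y_i), indices taken mod 5.
Σ = (739.5) + (-135) + (-130.5) + (490) + (139) = 1103
Area = |Σ|/2 = 551.5.

551.5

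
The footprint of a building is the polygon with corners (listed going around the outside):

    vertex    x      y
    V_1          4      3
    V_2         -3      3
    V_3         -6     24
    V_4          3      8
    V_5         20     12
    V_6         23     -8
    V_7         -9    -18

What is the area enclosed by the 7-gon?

577

Σ = (21) + (-54) + (-120) + (-124) + (-436) + (-486) + (45) = -1154
Area = |Σ|/2 = 577.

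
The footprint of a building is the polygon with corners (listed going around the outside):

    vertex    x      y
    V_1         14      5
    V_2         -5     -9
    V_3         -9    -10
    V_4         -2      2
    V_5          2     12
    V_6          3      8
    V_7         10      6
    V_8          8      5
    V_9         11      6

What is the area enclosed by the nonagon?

157

Σ = (-101) + (-31) + (-38) + (-28) + (-20) + (-62) + (2) + (-7) + (-29) = -314
Area = |Σ|/2 = 157.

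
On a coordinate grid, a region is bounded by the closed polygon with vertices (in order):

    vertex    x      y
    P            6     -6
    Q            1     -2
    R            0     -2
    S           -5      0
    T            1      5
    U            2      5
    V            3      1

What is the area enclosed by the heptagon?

42.5

Σ = (-6) + (-2) + (-10) + (-25) + (-5) + (-13) + (-24) = -85
Area = |Σ|/2 = 42.5.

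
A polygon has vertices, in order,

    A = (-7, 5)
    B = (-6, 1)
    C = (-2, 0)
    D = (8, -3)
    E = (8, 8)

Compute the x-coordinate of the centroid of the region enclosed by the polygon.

245/129

Apply Gauss's area formula. First the cross-terms c_i = x_i·y_{i+1} − x_{i+1}·y_i:
  23, 2, 6, 88, 96  ⇒  2A = 215, A = 107.5.
Then Σ (x_i + x_{i+1})·c_i = 1225, so x̄ = 1225 / (6·107.5) = 245/129.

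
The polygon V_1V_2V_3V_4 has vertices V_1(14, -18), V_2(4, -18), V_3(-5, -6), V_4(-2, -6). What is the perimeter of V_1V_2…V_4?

|V_1V_2| = √((-10)² + (0)²) = √100 = 10
|V_2V_3| = √((-9)² + (12)²) = √225 = 15
|V_3V_4| = √((3)² + (0)²) = √9 = 3
|V_4V_1| = √((16)² + (-12)²) = √400 = 20
Perimeter = 10 + 15 + 3 + 20 = 48.

48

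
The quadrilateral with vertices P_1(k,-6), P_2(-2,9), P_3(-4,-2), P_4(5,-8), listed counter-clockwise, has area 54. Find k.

The doubled signed area Σ (x_i y_{i+1} − x_{i+1} y_i) is linear in k.
With k=0 it equals 40; the coefficient of k is 17 (from the two edges through P_1).
So 17·k + 40 = 2·54 = 108 ⇒ k = 4.

4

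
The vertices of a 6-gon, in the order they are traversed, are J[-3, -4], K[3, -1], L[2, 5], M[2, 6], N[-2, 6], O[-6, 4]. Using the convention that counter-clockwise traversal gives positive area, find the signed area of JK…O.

61

Cross-terms: 15, 17, 2, 24, 28, 36  ⇒  Σ = 122
Signed area = Σ/2 = 61 (positive ⇒ counter-clockwise traversal).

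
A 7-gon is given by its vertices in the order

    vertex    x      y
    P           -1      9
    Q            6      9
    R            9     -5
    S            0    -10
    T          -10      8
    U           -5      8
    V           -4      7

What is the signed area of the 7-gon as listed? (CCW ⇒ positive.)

-218

Apply the surveyor's formula: 2A = Σ (x_i·y_{i+1} − x_{i+1}·y_i), indices taken mod 7.
Σ = (-63) + (-111) + (-90) + (-100) + (-40) + (-3) + (-29) = -436
Signed area = Σ/2 = -218 (negative ⇒ clockwise traversal).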